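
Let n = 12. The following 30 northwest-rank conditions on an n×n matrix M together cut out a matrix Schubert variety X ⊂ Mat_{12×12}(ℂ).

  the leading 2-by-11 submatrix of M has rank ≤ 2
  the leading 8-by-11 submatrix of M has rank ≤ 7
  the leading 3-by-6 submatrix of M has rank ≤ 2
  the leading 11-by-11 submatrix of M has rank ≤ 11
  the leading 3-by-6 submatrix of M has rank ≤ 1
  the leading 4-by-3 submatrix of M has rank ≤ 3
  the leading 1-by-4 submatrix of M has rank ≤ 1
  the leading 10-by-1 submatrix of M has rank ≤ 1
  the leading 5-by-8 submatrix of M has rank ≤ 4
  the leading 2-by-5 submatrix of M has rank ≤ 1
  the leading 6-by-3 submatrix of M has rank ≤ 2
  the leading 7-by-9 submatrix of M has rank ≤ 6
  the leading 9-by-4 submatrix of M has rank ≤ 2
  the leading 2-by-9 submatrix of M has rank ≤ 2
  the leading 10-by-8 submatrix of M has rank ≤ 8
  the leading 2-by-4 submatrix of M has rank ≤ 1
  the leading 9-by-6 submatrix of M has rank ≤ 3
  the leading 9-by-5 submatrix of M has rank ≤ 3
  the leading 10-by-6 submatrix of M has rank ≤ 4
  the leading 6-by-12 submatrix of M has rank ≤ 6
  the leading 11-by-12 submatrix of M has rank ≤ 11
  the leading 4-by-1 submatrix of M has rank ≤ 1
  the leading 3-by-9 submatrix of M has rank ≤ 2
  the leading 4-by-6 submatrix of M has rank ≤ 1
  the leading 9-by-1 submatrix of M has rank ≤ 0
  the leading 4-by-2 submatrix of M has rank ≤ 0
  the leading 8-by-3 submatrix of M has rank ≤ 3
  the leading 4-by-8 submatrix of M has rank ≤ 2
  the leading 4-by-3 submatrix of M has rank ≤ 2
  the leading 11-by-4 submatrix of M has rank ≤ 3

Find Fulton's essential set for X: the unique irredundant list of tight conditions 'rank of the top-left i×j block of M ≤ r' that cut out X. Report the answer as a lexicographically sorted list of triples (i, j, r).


Rank table r_w(12×12) implied by the 30 constraints:

  row 1: 0  0  1  1  1  1  1  1  1  1  1  1
  row 2: 0  0  1  1  1  1  2  2  2  2  2  2
  row 3: 0  0  1  1  1  1  2  2  2  3  3  3
  row 4: 0  0  1  1  1  1  2  2  3  4  4  4
  row 5: 0  1  2  2  2  2  3  3  4  5  5  5
  row 6: 0  1  2  2  3  3  4  4  5  6  6  6
  row 7: 0  1  2  2  3  3  4  5  6  7  7  7
  row 8: 0  1  2  2  3  3  4  5  6  7  7  8
  row 9: 0  1  2  2  3  3  4  5  6  7  8  9
  row 10: 1  2  3  3  4  4  5  6  7  8  9  10
  row 11: 1  2  3  3  4  5  6  7  8  9  10  11
  row 12: 1  2  3  4  5  6  7  8  9  10  11  12

giving w = (3, 7, 10, 9, 2, 5, 8, 12, 11, 1, 6, 4) via Δ²R.

Fulton essential set (9 of the 34 Rothe cells):

[(3, 9, 2), (4, 2, 0), (4, 6, 1), (4, 8, 2), (8, 11, 7), (9, 1, 0), (9, 4, 2), (9, 6, 3), (11, 4, 3)]


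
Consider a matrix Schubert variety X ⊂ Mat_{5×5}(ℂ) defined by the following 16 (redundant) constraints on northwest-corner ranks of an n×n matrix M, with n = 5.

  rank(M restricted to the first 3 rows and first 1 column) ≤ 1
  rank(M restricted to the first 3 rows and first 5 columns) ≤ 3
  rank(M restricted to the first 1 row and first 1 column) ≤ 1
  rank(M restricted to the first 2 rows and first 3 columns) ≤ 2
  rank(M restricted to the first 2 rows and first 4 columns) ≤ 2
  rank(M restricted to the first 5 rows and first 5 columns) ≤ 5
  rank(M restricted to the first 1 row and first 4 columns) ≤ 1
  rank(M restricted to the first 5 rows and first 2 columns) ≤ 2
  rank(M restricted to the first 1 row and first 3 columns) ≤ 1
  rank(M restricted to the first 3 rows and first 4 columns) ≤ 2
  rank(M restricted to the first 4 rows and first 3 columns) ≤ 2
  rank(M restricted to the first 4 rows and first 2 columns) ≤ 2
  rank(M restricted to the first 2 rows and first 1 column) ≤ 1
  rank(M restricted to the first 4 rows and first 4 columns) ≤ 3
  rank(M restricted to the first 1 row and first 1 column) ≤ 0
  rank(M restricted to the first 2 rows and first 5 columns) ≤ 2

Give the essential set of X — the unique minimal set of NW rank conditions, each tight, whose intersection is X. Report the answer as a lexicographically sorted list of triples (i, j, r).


Rank table r_w(5×5) implied by the 16 constraints:

  0, 1, 1, 1, 1
  1, 2, 2, 2, 2
  1, 2, 2, 2, 3
  1, 2, 2, 3, 4
  1, 2, 3, 4, 5

the unique w with this rank table is (2, 1, 5, 4, 3).

D(w) has 4 cells with 3 SE-corners; essential set:

[(1, 1, 0), (3, 4, 2), (4, 3, 2)]


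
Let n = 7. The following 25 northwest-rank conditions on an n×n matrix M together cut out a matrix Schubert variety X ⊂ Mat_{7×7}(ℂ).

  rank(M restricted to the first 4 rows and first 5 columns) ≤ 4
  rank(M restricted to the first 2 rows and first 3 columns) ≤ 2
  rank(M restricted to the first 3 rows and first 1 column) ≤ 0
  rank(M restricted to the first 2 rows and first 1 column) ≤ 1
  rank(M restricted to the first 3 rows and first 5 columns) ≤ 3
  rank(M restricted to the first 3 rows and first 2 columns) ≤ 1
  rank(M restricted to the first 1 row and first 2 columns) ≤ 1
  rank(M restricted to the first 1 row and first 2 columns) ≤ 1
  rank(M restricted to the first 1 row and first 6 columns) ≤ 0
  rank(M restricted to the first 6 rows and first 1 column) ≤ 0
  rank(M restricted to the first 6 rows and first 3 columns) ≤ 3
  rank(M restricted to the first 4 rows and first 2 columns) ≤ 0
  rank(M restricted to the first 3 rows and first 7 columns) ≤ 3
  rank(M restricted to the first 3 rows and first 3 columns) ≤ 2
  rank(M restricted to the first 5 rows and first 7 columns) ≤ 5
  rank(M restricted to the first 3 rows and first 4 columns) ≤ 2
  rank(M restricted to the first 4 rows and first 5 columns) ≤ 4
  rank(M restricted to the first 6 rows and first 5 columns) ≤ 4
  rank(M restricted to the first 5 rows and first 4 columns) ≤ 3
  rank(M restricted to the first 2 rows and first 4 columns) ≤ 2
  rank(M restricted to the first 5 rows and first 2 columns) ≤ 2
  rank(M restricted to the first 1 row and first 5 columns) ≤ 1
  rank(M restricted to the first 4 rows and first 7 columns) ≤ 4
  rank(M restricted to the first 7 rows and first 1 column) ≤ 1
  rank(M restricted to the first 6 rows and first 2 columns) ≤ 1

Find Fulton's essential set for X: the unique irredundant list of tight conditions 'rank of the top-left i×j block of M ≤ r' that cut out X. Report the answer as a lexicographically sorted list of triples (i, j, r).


Computing R[i][j] = min implied NW-rank bound (n=7, 25 conditions):

  i=1: 0 0 0 0 0 0 1
  i=2: 0 0 1 1 1 1 2
  i=3: 0 0 1 2 2 2 3
  i=4: 0 0 1 2 3 3 4
  i=5: 0 1 2 3 4 4 5
  i=6: 0 1 2 3 4 5 6
  i=7: 1 2 3 4 5 6 7

the unique w with this rank table is (7, 3, 4, 5, 2, 6, 1).

|D(w)|=14, |Ess(w)|=3:

[(1, 6, 0), (4, 2, 0), (6, 1, 0)]


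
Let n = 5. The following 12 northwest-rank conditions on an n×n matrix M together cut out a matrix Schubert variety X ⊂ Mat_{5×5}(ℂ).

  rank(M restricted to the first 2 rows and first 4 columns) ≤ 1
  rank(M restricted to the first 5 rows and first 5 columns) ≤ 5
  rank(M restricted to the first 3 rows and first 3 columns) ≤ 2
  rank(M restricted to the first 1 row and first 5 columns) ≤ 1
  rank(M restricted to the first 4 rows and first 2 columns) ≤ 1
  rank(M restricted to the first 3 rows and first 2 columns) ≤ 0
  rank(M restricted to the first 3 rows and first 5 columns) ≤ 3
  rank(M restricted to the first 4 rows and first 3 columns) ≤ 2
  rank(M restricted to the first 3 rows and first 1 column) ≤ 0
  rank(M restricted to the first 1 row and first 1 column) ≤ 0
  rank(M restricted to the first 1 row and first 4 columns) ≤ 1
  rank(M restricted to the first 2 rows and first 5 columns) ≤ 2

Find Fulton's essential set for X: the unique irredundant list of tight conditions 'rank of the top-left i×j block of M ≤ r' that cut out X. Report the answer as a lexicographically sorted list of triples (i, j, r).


Reconstructing r_w from the 12 given conditions:

  R[1]: 0 0 1 1 1
  R[2]: 0 0 1 1 2
  R[3]: 0 0 1 2 3
  R[4]: 1 1 2 3 4
  R[5]: 1 2 3 4 5

second differences of R give the permutation w = (3, 5, 4, 1, 2).

ℓ(w)=7; the 2 essential cells (i,j,r):

[(2, 4, 1), (3, 2, 0)]


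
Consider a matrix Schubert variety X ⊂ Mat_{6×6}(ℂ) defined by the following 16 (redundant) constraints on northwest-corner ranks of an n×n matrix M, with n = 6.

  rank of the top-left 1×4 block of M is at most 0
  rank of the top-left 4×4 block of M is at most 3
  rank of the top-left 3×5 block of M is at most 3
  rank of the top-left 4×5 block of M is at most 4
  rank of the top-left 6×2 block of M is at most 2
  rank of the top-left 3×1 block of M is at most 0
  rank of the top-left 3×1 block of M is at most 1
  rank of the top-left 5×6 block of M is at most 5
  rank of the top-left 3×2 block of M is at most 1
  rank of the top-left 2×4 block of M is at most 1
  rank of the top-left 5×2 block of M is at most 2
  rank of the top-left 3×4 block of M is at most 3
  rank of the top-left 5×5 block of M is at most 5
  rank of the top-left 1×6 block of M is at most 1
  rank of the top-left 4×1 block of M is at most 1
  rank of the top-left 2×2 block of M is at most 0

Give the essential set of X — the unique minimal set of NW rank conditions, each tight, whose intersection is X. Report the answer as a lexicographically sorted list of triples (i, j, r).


Reconstructing r_w from the 16 given conditions:

  R[1]: 0 0 0 0 1 1
  R[2]: 0 0 1 1 2 2
  R[3]: 0 1 2 2 3 3
  R[4]: 1 2 3 3 4 4
  R[5]: 1 2 3 4 5 5
  R[6]: 1 2 3 4 5 6

second differences of R give the permutation w = (5, 3, 2, 1, 4, 6).

Fulton essential set (3 of the 7 Rothe cells):

[(1, 4, 0), (2, 2, 0), (3, 1, 0)]


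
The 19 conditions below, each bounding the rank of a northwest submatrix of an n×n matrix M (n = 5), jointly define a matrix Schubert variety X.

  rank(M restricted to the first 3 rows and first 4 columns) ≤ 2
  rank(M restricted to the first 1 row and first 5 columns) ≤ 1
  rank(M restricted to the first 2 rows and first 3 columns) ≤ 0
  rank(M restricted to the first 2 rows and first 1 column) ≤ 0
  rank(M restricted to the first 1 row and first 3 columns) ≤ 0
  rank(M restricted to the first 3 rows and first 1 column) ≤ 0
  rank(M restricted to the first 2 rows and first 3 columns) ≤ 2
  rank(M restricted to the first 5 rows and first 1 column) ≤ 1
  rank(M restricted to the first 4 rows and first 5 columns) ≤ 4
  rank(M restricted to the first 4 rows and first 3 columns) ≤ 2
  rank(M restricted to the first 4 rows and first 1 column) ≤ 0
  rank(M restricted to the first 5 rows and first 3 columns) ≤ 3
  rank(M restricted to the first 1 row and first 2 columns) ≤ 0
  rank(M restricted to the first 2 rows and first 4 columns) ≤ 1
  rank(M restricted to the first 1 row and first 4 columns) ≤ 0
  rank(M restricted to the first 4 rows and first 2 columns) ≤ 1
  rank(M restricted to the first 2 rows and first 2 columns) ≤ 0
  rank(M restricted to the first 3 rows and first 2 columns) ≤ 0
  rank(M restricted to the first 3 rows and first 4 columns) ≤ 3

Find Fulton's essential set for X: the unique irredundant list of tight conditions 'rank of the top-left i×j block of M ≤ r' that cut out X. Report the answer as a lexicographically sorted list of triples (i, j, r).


Propagating the 19 rank bounds to every northwest block:

  row 1: 0 0 0 0 1
  row 2: 0 0 0 1 2
  row 3: 0 0 1 2 3
  row 4: 0 1 2 3 4
  row 5: 1 2 3 4 5

second differences of R give the permutation w = (5, 4, 3, 2, 1).

ℓ(w)=10; the 4 essential cells (i,j,r):

[(1, 4, 0), (2, 3, 0), (3, 2, 0), (4, 1, 0)]


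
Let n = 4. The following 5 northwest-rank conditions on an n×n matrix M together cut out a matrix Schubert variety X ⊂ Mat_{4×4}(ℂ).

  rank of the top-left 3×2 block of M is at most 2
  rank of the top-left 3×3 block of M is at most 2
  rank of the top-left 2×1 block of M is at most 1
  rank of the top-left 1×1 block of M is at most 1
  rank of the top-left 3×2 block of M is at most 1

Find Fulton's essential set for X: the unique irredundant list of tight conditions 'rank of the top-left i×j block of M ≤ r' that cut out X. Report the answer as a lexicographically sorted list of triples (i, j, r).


Recovering R(i,j) via the rank-extension bound from the 5 conditions:

  1  1  1  1
  1  1  2  2
  1  1  2  3
  1  2  3  4

reading off 1-entries of Δ²R: w = (1, 3, 4, 2).

D(w) has 2 cells with 1 SE-corner; essential set:

[(3, 2, 1)]


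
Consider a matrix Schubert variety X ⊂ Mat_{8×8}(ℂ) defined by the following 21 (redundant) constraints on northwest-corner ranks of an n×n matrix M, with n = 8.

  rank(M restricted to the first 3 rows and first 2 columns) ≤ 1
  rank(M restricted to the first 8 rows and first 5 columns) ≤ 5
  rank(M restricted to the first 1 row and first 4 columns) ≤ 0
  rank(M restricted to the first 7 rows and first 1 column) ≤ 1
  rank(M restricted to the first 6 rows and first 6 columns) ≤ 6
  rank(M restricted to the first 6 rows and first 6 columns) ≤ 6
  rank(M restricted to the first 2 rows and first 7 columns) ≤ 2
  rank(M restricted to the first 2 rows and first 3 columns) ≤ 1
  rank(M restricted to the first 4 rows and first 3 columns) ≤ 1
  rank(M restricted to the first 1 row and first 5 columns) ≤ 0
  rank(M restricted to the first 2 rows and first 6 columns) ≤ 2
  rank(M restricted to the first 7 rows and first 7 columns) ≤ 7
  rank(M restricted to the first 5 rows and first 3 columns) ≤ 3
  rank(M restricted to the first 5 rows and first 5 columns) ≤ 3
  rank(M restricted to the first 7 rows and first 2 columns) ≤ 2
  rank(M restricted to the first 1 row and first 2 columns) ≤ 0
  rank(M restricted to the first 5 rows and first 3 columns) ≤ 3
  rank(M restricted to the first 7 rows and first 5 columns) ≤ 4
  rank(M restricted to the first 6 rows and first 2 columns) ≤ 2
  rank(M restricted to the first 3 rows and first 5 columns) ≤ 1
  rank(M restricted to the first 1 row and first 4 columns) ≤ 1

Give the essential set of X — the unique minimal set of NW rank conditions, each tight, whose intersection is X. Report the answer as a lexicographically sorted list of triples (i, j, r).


Computing R[i][j] = min implied NW-rank bound (n=8, 21 conditions):

  i=1: 0 | 0 | 0 | 0 | 0 | 1 | 1 | 1
  i=2: 1 | 1 | 1 | 1 | 1 | 2 | 2 | 2
  i=3: 1 | 1 | 1 | 1 | 1 | 2 | 3 | 3
  i=4: 1 | 1 | 1 | 2 | 2 | 3 | 4 | 4
  i=5: 1 | 2 | 2 | 3 | 3 | 4 | 5 | 5
  i=6: 1 | 2 | 3 | 4 | 4 | 5 | 6 | 6
  i=7: 1 | 2 | 3 | 4 | 4 | 5 | 6 | 7
  i=8: 1 | 2 | 3 | 4 | 5 | 6 | 7 | 8

hence w(1..8) = (6, 1, 7, 4, 2, 3, 8, 5).

Rothe diagram D(w) (12 cells), 4 SE-corners (essential conditions):

[(1, 5, 0), (3, 5, 1), (4, 3, 1), (7, 5, 4)]


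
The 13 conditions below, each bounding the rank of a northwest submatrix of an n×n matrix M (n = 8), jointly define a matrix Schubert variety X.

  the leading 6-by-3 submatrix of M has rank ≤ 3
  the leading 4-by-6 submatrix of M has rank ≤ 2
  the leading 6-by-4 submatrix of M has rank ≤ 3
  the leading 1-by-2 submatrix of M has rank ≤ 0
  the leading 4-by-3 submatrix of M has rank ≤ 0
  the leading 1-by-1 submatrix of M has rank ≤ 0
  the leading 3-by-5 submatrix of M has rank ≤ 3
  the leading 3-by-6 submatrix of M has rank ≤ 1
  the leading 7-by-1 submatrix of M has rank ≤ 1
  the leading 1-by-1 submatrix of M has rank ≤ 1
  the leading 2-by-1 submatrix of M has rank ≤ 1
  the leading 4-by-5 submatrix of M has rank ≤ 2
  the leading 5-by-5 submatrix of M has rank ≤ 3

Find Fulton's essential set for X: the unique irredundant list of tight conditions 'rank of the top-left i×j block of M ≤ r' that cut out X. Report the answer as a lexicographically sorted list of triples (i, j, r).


Rank table r_w(8×8) implied by the 13 constraints:

  0 | 0 | 0 | 1 | 1 | 1 | 1 | 1
  0 | 0 | 0 | 1 | 1 | 1 | 2 | 2
  0 | 0 | 0 | 1 | 1 | 1 | 2 | 3
  0 | 0 | 0 | 1 | 2 | 2 | 3 | 4
  1 | 1 | 1 | 2 | 3 | 3 | 4 | 5
  1 | 2 | 2 | 3 | 4 | 4 | 5 | 6
  1 | 2 | 3 | 4 | 5 | 5 | 6 | 7
  1 | 2 | 3 | 4 | 5 | 6 | 7 | 8

giving w = (4, 7, 8, 5, 1, 2, 3, 6) via Δ²R.

|D(w)|=16, |Ess(w)|=2:

[(3, 6, 1), (4, 3, 0)]


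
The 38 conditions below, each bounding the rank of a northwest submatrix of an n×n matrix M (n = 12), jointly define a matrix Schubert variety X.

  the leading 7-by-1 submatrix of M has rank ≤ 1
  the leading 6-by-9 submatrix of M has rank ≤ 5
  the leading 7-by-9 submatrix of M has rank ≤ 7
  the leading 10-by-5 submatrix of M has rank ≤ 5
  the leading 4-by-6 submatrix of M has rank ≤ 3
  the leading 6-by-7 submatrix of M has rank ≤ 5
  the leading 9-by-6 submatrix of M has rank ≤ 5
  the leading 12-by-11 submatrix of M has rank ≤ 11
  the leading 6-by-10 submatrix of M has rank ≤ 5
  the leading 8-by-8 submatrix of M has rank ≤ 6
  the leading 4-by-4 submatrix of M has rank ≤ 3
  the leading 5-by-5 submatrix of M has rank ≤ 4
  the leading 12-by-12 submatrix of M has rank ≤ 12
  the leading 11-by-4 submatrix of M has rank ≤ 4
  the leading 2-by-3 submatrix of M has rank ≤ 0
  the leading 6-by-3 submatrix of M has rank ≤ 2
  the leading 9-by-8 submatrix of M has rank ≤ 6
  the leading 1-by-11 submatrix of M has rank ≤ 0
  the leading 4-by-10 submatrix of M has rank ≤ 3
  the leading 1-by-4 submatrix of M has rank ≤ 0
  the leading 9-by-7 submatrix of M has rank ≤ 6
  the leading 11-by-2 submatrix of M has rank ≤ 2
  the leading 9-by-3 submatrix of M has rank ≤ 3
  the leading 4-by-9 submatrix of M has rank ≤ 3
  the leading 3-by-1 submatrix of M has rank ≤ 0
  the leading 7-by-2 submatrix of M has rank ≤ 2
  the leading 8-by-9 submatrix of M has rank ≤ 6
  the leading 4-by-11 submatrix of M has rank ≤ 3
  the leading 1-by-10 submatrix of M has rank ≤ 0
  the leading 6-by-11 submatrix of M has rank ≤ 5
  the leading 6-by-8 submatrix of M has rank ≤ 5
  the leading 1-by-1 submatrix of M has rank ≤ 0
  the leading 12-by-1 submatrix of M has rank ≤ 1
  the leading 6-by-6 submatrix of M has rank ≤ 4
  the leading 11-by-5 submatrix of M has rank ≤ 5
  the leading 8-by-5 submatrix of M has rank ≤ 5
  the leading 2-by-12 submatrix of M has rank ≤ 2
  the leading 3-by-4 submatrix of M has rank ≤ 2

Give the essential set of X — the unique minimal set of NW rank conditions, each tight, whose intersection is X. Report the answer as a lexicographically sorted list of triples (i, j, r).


Propagating the 38 rank bounds to every northwest block:

  0 0 0 0 0 0 0 0 0 0 0 1
  0 0 0 1 1 1 1 1 1 1 1 2
  0 1 1 2 2 2 2 2 2 2 2 3
  1 2 2 3 3 3 3 3 3 3 3 4
  1 2 2 3 4 4 4 4 4 4 4 5
  1 2 2 3 4 4 5 5 5 5 5 6
  1 2 3 4 5 5 6 6 6 6 6 7
  1 2 3 4 5 5 6 6 6 7 7 8
  1 2 3 4 5 5 6 6 7 8 8 9
  1 2 3 4 5 6 7 7 8 9 9 10
  1 2 3 4 5 6 7 8 9 10 10 11
  1 2 3 4 5 6 7 8 9 10 11 12

the unique w with this rank table is (12, 4, 2, 1, 5, 7, 3, 10, 9, 6, 8, 11).

ℓ(w)=23; the 8 essential cells (i,j,r):

[(1, 11, 0), (2, 3, 0), (3, 1, 0), (6, 3, 2), (6, 6, 4), (8, 9, 6), (9, 6, 5), (9, 8, 6)]


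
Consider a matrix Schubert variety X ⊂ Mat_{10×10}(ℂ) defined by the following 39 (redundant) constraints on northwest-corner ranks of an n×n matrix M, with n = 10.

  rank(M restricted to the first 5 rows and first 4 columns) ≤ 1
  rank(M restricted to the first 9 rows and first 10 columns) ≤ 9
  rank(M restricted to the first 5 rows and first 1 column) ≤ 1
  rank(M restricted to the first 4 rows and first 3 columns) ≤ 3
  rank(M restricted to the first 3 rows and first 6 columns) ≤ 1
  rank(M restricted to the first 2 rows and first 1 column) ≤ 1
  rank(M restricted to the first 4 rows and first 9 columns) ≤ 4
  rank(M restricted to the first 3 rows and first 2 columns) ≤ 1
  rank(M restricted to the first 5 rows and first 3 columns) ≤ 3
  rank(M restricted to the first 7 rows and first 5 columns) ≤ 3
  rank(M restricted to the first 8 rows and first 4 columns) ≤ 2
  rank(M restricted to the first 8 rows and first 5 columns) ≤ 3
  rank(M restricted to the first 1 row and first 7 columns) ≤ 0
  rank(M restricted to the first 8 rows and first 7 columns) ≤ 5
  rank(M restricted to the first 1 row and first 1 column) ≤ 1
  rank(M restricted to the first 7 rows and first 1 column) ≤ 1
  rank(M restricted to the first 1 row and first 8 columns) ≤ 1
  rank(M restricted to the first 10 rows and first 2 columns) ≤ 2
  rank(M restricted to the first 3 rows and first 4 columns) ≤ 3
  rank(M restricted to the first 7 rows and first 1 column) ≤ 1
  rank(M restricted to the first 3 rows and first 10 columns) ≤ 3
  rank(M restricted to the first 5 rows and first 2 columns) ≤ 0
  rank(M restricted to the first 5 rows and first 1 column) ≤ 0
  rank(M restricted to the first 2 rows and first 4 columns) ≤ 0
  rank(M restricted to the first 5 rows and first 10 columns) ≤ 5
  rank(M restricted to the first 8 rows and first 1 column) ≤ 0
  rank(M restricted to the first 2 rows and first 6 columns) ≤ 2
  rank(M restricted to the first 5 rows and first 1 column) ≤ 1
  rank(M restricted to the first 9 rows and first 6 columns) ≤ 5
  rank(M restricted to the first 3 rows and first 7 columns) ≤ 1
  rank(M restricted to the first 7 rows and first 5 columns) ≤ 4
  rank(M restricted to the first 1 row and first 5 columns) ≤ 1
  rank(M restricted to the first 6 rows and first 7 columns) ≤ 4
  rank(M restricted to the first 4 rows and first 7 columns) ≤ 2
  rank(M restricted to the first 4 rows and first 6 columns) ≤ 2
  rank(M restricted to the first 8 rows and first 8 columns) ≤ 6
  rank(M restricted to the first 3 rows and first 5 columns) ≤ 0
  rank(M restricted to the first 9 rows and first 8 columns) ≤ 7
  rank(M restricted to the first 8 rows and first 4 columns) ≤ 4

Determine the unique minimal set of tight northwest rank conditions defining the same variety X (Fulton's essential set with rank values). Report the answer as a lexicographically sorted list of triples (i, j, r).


Propagating the 39 rank bounds to every northwest block:

  R[1]: 0 | 0 | 0 | 0 | 0 | 0 | 0 | 1 | 1 | 1
  R[2]: 0 | 0 | 0 | 0 | 0 | 1 | 1 | 2 | 2 | 2
  R[3]: 0 | 0 | 0 | 0 | 0 | 1 | 1 | 2 | 3 | 3
  R[4]: 0 | 0 | 1 | 1 | 1 | 2 | 2 | 3 | 4 | 4
  R[5]: 0 | 0 | 1 | 1 | 2 | 3 | 3 | 4 | 5 | 5
  R[6]: 0 | 1 | 2 | 2 | 3 | 4 | 4 | 5 | 6 | 6
  R[7]: 0 | 1 | 2 | 2 | 3 | 4 | 5 | 6 | 7 | 7
  R[8]: 0 | 1 | 2 | 2 | 3 | 4 | 5 | 6 | 7 | 8
  R[9]: 1 | 2 | 3 | 3 | 4 | 5 | 6 | 7 | 8 | 9
  R[10]: 1 | 2 | 3 | 4 | 5 | 6 | 7 | 8 | 9 | 10

the unique w with this rank table is (8, 6, 9, 3, 5, 2, 7, 10, 1, 4).

|D(w)|=28, |Ess(w)|=7:

[(1, 7, 0), (3, 5, 0), (3, 7, 1), (5, 2, 0), (5, 4, 1), (8, 1, 0), (8, 4, 2)]


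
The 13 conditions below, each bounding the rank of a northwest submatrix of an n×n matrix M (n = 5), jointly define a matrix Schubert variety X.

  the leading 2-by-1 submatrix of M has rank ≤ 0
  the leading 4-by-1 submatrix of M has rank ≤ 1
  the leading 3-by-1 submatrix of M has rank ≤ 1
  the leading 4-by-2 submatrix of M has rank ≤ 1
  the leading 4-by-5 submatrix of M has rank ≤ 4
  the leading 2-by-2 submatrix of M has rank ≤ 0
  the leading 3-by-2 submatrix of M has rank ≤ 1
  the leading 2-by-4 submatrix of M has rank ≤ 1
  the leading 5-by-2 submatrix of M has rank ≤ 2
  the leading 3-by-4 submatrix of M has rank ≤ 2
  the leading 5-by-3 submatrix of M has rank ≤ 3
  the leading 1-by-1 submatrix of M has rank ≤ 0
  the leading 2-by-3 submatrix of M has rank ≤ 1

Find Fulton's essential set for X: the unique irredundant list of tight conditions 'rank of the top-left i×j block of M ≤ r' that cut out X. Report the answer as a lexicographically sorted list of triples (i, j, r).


Computing R[i][j] = min implied NW-rank bound (n=5, 13 conditions):

  0, 0, 1, 1, 1
  0, 0, 1, 1, 2
  1, 1, 2, 2, 3
  1, 1, 2, 3, 4
  1, 2, 3, 4, 5

so w = (3, 5, 1, 4, 2).

Fulton essential set (3 of the 6 Rothe cells):

[(2, 2, 0), (2, 4, 1), (4, 2, 1)]


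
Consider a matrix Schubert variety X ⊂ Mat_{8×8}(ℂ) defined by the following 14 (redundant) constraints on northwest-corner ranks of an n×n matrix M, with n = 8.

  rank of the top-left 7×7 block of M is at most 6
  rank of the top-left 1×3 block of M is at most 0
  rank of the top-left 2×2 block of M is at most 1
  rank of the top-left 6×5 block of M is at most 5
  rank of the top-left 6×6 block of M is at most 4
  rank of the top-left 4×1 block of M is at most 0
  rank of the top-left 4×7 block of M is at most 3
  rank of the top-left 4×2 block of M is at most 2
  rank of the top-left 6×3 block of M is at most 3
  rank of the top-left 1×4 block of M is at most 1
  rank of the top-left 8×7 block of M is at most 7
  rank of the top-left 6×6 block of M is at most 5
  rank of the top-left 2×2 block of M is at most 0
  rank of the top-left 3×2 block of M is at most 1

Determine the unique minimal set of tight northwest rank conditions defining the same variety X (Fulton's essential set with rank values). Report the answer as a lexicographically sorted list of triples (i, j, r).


Recovering R(i,j) via the rank-extension bound from the 14 conditions:

  0, 0, 0, 1, 1, 1, 1, 1
  0, 0, 1, 2, 2, 2, 2, 2
  0, 1, 2, 3, 3, 3, 3, 3
  0, 1, 2, 3, 3, 3, 3, 4
  1, 2, 3, 4, 4, 4, 4, 5
  1, 2, 3, 4, 4, 4, 5, 6
  1, 2, 3, 4, 5, 5, 6, 7
  1, 2, 3, 4, 5, 6, 7, 8

reading off 1-entries of Δ²R: w = (4, 3, 2, 8, 1, 7, 5, 6).

5 SE-corners of the 12-cell Rothe diagram give Ess(w):

[(1, 3, 0), (2, 2, 0), (4, 1, 0), (4, 7, 3), (6, 6, 4)]


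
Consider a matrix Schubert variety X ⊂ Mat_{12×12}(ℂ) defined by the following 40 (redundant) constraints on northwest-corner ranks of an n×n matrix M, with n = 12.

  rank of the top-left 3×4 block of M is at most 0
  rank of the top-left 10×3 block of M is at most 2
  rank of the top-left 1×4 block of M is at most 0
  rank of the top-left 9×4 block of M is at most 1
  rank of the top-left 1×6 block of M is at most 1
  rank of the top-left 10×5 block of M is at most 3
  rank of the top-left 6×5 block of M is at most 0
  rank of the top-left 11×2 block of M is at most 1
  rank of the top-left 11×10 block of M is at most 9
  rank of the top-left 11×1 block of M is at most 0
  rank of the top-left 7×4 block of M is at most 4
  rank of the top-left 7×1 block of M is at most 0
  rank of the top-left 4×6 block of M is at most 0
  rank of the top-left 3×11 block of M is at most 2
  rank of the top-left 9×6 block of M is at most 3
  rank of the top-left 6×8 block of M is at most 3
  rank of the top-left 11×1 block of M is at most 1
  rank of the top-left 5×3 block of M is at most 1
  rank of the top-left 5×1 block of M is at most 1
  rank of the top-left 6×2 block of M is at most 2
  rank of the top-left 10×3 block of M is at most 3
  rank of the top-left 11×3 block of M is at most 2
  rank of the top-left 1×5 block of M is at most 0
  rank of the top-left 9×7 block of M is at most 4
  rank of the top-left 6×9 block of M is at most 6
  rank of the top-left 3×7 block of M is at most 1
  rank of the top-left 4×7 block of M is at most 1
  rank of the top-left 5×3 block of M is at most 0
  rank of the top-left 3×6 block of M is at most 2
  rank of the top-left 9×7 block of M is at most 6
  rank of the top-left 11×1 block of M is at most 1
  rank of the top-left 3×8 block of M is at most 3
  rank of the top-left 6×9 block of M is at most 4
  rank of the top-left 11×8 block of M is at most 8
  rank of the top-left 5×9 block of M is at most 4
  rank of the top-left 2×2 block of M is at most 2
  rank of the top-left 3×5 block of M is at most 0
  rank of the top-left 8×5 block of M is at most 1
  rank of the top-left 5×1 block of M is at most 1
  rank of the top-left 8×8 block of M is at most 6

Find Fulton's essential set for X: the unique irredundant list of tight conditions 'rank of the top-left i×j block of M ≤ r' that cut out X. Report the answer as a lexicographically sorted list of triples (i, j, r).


Rank table r_w(12×12) implied by the 40 constraints:

  R[1]: 0  0  0  0  0  0  1  1  1  1  1  1
  R[2]: 0  0  0  0  0  0  1  2  2  2  2  2
  R[3]: 0  0  0  0  0  0  1  2  2  2  2  3
  R[4]: 0  0  0  0  0  0  1  2  3  3  3  4
  R[5]: 0  0  0  0  0  1  2  3  4  4  4  5
  R[6]: 0  0  0  0  0  1  2  3  4  5  5  6
  R[7]: 0  1  1  1  1  2  3  4  5  6  6  7
  R[8]: 0  1  1  1  1  2  3  4  5  6  7  8
  R[9]: 0  1  1  1  2  3  4  5  6  7  8  9
  R[10]: 0  1  2  2  3  4  5  6  7  8  9  10
  R[11]: 0  1  2  3  4  5  6  7  8  9  10  11
  R[12]: 1  2  3  4  5  6  7  8  9  10  11  12

hence w(1..12) = (7, 8, 12, 9, 6, 10, 2, 11, 5, 3, 4, 1).

Rothe diagram D(w) (47 cells), 6 SE-corners (essential conditions):

[(3, 11, 2), (4, 6, 0), (6, 5, 0), (8, 5, 1), (9, 4, 1), (11, 1, 0)]


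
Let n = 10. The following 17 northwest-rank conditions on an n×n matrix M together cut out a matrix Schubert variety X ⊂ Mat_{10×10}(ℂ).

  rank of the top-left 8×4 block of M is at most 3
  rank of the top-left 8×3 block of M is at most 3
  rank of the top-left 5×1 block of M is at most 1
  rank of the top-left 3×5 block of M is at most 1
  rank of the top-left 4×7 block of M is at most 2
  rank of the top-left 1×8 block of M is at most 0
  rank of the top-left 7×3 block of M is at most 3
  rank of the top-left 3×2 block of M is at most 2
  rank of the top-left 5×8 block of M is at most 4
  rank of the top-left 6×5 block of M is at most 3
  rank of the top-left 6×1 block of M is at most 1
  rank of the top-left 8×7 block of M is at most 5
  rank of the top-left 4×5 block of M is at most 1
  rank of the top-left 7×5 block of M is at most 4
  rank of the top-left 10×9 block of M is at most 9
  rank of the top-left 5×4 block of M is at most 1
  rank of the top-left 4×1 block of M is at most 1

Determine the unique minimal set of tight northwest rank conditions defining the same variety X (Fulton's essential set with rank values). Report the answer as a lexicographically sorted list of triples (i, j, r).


Computing R[i][j] = min implied NW-rank bound (n=10, 17 conditions):

  row 1: 0, 0, 0, 0, 0, 0, 0, 0, 1, 1
  row 2: 1, 1, 1, 1, 1, 1, 1, 1, 2, 2
  row 3: 1, 1, 1, 1, 1, 2, 2, 2, 3, 3
  row 4: 1, 1, 1, 1, 1, 2, 2, 3, 4, 4
  row 5: 1, 1, 1, 1, 2, 3, 3, 4, 5, 5
  row 6: 1, 2, 2, 2, 3, 4, 4, 5, 6, 6
  row 7: 1, 2, 3, 3, 4, 5, 5, 6, 7, 7
  row 8: 1, 2, 3, 3, 4, 5, 5, 6, 7, 8
  row 9: 1, 2, 3, 4, 5, 6, 6, 7, 8, 9
  row 10: 1, 2, 3, 4, 5, 6, 7, 8, 9, 10

hence w(1..10) = (9, 1, 6, 8, 5, 2, 3, 10, 4, 7).

ℓ(w)=22; the 6 essential cells (i,j,r):

[(1, 8, 0), (4, 5, 1), (4, 7, 2), (5, 4, 1), (8, 4, 3), (8, 7, 5)]


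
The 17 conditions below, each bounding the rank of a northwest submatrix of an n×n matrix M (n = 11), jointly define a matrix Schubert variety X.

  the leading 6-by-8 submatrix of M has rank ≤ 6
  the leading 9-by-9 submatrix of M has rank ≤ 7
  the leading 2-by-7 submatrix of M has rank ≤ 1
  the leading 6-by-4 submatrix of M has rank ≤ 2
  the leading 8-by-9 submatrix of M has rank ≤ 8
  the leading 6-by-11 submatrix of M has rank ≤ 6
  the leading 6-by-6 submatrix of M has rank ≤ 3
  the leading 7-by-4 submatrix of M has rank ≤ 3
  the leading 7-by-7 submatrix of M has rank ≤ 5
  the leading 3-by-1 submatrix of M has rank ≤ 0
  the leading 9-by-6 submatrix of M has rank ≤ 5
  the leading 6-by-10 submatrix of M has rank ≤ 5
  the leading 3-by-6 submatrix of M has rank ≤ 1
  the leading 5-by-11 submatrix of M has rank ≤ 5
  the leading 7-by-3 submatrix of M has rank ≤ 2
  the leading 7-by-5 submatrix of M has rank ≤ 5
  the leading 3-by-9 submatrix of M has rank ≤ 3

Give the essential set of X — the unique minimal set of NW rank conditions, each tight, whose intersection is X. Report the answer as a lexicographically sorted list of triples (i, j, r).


Reconstructing r_w from the 17 given conditions:

  R[1]: 0 1 1 1 1 1 1 1 1 1 1
  R[2]: 0 1 1 1 1 1 1 2 2 2 2
  R[3]: 0 1 1 1 1 1 2 3 3 3 3
  R[4]: 1 2 2 2 2 2 3 4 4 4 4
  R[5]: 1 2 2 2 3 3 4 5 5 5 5
  R[6]: 1 2 2 2 3 3 4 5 5 5 6
  R[7]: 1 2 2 3 4 4 5 6 6 6 7
  R[8]: 1 2 3 4 5 5 6 7 7 7 8
  R[9]: 1 2 3 4 5 5 6 7 7 8 9
  R[10]: 1 2 3 4 5 6 7 8 8 9 10
  R[11]: 1 2 3 4 5 6 7 8 9 10 11

giving w = (2, 8, 7, 1, 5, 11, 4, 3, 10, 6, 9) via Δ²R.

Fulton essential set (9 of the 22 Rothe cells):

[(2, 7, 1), (3, 1, 0), (3, 6, 1), (6, 4, 2), (6, 6, 3), (6, 10, 5), (7, 3, 2), (9, 6, 5), (9, 9, 7)]


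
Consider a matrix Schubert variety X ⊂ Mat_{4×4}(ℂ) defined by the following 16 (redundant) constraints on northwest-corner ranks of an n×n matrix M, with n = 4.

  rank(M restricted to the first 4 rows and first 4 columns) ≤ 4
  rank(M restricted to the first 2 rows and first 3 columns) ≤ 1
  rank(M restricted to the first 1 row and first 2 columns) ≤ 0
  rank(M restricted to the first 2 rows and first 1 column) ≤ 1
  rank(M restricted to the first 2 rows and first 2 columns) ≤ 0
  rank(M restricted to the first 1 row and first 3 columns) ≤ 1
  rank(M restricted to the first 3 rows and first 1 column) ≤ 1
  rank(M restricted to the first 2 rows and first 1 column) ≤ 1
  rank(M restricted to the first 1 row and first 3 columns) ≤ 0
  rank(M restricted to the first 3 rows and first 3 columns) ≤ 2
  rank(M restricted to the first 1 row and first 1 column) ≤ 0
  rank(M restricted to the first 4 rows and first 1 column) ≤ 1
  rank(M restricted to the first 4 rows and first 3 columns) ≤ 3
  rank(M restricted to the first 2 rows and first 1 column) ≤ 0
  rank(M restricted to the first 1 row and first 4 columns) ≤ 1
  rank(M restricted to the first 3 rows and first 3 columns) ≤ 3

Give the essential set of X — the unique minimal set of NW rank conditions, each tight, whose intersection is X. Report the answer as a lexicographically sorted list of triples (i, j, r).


The tightest implied rank at each (i,j), from the 16 conditions:

  0 | 0 | 0 | 1
  0 | 0 | 1 | 2
  1 | 1 | 2 | 3
  1 | 2 | 3 | 4

hence w(1..4) = (4, 3, 1, 2).

Rothe diagram D(w) (5 cells), 2 SE-corners (essential conditions):

[(1, 3, 0), (2, 2, 0)]


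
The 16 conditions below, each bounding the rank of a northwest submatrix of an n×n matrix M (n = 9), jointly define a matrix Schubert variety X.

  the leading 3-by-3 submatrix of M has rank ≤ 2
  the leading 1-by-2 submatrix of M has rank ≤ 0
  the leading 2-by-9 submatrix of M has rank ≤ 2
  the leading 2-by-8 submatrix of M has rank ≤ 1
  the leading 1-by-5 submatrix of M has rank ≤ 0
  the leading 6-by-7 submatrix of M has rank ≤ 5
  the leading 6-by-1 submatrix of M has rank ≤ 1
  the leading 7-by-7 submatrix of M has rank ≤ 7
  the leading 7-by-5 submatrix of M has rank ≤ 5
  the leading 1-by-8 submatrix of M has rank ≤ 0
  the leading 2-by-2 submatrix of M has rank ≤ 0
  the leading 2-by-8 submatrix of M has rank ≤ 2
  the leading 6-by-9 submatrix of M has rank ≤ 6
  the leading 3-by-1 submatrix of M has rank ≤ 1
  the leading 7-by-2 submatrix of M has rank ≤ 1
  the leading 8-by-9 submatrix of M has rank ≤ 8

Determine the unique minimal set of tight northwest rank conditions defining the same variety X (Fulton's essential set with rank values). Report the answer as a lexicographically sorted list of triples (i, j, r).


Propagating the 16 rank bounds to every northwest block:

  R[1]: 0  0  0  0  0  0  0  0  1
  R[2]: 0  0  1  1  1  1  1  1  2
  R[3]: 1  1  2  2  2  2  2  2  3
  R[4]: 1  1  2  3  3  3  3  3  4
  R[5]: 1  1  2  3  4  4  4  4  5
  R[6]: 1  1  2  3  4  5  5  5  6
  R[7]: 1  1  2  3  4  5  6  6  7
  R[8]: 1  2  3  4  5  6  7  7  8
  R[9]: 1  2  3  4  5  6  7  8  9

giving w = (9, 3, 1, 4, 5, 6, 7, 2, 8) via Δ²R.

Fulton essential set (3 of the 14 Rothe cells):

[(1, 8, 0), (2, 2, 0), (7, 2, 1)]


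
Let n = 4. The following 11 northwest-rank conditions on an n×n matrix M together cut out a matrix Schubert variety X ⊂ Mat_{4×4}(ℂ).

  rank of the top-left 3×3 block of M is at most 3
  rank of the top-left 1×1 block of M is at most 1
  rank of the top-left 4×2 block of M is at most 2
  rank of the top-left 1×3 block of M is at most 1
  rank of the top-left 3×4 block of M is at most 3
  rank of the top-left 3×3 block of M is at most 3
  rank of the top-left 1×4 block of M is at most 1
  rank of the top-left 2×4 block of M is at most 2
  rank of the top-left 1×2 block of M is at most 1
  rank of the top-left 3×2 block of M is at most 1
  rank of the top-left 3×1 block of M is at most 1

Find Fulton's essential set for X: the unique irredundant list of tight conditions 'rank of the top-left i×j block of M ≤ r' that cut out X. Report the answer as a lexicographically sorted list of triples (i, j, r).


The tightest implied rank at each (i,j), from the 11 conditions:

  R[1]: 1, 1, 1, 1
  R[2]: 1, 1, 2, 2
  R[3]: 1, 1, 2, 3
  R[4]: 1, 2, 3, 4

the unique w with this rank table is (1, 3, 4, 2).

1 SE-corner of the 2-cell Rothe diagram gives Ess(w):

[(3, 2, 1)]


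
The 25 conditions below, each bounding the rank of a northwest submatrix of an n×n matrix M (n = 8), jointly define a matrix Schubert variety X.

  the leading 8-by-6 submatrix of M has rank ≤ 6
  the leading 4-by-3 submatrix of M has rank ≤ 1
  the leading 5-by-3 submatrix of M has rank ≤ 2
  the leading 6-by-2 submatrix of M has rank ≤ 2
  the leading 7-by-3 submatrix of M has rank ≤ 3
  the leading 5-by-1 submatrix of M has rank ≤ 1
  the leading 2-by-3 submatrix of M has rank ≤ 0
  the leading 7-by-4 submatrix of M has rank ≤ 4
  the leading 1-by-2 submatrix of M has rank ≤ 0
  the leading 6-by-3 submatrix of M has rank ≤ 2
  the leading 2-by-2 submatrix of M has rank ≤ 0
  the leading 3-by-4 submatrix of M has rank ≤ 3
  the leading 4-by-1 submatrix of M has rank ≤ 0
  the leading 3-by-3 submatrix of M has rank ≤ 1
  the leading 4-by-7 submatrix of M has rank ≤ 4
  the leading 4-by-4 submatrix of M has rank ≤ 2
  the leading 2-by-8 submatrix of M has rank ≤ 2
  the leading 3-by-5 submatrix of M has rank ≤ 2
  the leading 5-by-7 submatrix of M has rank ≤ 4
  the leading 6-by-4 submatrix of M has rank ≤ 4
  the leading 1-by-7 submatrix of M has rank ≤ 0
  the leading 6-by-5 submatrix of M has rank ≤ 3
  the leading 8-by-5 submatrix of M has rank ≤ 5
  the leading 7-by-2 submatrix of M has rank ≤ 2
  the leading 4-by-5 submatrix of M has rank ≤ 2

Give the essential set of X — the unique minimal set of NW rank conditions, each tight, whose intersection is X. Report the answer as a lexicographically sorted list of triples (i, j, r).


Reconstructing r_w from the 25 given conditions:

  R[1]: 0  0  0  0  0  0  0  1
  R[2]: 0  0  0  1  1  1  1  2
  R[3]: 0  1  1  2  2  2  2  3
  R[4]: 0  1  1  2  2  3  3  4
  R[5]: 1  2  2  3  3  4  4  5
  R[6]: 1  2  2  3  3  4  5  6
  R[7]: 1  2  3  4  4  5  6  7
  R[8]: 1  2  3  4  5  6  7  8

hence w(1..8) = (8, 4, 2, 6, 1, 7, 3, 5).

D(w) has 16 cells with 7 SE-corners; essential set:

[(1, 7, 0), (2, 3, 0), (4, 1, 0), (4, 3, 1), (4, 5, 2), (6, 3, 2), (6, 5, 3)]


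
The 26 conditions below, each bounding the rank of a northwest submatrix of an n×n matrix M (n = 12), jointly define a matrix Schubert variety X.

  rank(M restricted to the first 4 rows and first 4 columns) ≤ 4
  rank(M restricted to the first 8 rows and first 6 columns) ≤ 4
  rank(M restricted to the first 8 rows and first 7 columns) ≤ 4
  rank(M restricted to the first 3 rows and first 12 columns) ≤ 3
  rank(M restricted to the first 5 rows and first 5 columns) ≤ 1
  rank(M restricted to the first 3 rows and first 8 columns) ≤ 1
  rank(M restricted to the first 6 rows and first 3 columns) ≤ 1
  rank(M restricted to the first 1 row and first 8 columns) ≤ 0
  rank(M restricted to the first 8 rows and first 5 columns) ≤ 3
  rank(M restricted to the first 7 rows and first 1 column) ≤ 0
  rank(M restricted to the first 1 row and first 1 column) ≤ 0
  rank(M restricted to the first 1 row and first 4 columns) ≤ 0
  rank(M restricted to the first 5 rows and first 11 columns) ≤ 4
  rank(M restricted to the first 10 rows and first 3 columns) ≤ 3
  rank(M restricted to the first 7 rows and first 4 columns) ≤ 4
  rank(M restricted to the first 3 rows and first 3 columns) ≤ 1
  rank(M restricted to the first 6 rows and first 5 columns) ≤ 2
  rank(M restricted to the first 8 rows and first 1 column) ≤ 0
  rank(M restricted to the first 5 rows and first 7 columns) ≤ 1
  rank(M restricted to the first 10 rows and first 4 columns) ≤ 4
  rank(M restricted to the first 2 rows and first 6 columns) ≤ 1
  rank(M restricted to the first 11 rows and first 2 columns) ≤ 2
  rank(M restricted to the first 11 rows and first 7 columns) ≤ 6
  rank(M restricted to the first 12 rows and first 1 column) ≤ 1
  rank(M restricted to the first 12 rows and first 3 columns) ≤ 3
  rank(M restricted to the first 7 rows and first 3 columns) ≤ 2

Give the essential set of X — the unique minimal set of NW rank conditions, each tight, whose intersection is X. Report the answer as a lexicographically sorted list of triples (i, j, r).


Rank table r_w(12×12) implied by the 26 constraints:

  0  0  0  0  0  0  0  0  1  1  1  1
  0  1  1  1  1  1  1  1  2  2  2  2
  0  1  1  1  1  1  1  1  2  3  3  3
  0  1  1  1  1  1  1  2  3  4  4  4
  0  1  1  1  1  1  1  2  3  4  4  5
  0  1  1  2  2  2  2  3  4  5  5  6
  0  1  2  3  3  3  3  4  5  6  6  7
  0  1  2  3  3  4  4  5  6  7  7  8
  1  2  3  4  4  5  5  6  7  8  8  9
  1  2  3  4  5  6  6  7  8  9  9  10
  1  2  3  4  5  6  6  7  8  9  10  11
  1  2  3  4  5  6  7  8  9  10  11  12

so w = (9, 2, 10, 8, 12, 4, 3, 6, 1, 5, 11, 7).

D(w) has 35 cells with 8 SE-corners; essential set:

[(1, 8, 0), (3, 8, 1), (5, 7, 1), (5, 11, 4), (6, 3, 1), (8, 1, 0), (8, 5, 3), (11, 7, 6)]
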